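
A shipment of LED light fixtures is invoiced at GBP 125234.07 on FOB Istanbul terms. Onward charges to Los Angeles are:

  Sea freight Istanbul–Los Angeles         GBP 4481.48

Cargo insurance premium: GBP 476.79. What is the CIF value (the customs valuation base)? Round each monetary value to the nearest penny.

CIF = FOB price + freight + insurance
CIF = 125234.07 + 4481.48 + 476.79 = 130192.34

CIF value: GBP 130192.34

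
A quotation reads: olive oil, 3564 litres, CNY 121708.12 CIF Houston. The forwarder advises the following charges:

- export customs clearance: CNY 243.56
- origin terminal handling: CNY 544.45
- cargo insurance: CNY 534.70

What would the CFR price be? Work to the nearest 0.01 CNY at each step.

CFR price: CNY 121173.42

Not relevant to the conversion: origin terminal, export clearance — on the seller under both CIF and CFR; already in the CIF price and stays in the CFR price.
From CIF to CFR, the seller no longer bears: insurance.
CFR price = 121708.12 − 534.70 = 121173.42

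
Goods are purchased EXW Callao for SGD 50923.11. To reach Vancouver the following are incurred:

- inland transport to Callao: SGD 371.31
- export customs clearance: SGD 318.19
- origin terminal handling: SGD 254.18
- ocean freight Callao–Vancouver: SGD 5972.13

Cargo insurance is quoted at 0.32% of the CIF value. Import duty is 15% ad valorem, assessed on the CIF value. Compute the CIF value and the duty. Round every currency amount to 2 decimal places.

Let C be the CIF value. C = EXW price + pre-shipment costs + freight + 0.32% × C
C − 0.32% × C = 50923.11 + 371.31 + 318.19 + 254.18 + 5972.13
0.9968 × C = 57838.92
C = 57838.92 / 0.9968 = 58024.60
Insurance premium = 0.32% × 58024.60 = 185.68
Import duty = 58024.60 × 15% = 8703.69

CIF value: SGD 58024.60; import duty: SGD 8703.69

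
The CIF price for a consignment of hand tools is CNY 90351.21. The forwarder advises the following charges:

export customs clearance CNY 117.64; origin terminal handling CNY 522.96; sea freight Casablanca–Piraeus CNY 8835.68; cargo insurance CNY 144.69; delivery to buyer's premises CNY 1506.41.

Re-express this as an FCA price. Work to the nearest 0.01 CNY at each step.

FCA price: CNY 80847.88

Not relevant to the conversion: export clearance — on the seller under both CIF and FCA; already in the CIF price and stays in the FCA price. delivery — on the buyer under both terms; not part of either seller's price.
From CIF to FCA, the seller no longer bears: origin terminal, freight, insurance.
FCA price = 90351.21 − 522.96 − 8835.68 − 144.69 = 80847.88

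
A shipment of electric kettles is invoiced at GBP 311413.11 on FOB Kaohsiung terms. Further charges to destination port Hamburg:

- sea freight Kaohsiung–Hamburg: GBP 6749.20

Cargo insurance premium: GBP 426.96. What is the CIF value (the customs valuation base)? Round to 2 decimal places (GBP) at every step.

CIF value: GBP 318589.27

CIF = FOB price + freight + insurance
CIF = 311413.11 + 6749.20 + 426.96 = 318589.27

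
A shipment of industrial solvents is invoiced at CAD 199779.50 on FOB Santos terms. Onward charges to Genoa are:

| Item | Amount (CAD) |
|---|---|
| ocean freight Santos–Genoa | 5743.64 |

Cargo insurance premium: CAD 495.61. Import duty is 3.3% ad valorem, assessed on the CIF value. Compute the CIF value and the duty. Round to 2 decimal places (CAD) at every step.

CIF = FOB price + freight + insurance
CIF = 199779.50 + 5743.64 + 495.61 = 206018.75
Import duty = 206018.75 × 3.3% = 6798.62

CIF value: CAD 206018.75; import duty: CAD 6798.62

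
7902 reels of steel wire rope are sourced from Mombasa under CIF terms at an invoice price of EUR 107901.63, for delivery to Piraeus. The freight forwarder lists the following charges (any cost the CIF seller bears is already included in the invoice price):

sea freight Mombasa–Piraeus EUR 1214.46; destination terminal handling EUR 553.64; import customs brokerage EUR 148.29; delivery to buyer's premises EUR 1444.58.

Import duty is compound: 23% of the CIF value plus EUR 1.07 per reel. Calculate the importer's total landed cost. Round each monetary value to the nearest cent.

Total landed cost: EUR 143320.65

CIF: the seller pays costs through ocean freight and marine insurance to the destination port.
Already in the invoice (seller's account under CIF): freight — exclude.
The CIF price already equals the CIF value: 107901.63
Ad valorem component: 107901.63 × 23% = 24817.37
Specific component: 7902 × 1.07 = 8455.14
Import duty = 24817.37 + 8455.14 = 33272.51
Buyer bears: destination terminal 553.64 + brokerage 148.29 + delivery 1444.58 + duty 33272.51 = 35419.02
Landed cost = invoice 107901.63 + 35419.02 = 143320.65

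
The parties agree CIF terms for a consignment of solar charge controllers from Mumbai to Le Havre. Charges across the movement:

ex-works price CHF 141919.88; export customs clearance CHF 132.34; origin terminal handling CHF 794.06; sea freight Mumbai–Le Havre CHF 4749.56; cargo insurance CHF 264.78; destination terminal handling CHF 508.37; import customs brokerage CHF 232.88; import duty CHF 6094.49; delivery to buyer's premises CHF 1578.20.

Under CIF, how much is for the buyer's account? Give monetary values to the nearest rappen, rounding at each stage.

CIF: the seller pays costs through ocean freight and marine insurance to the destination port.
Seller's account: goods 141919.88 + export clearance 132.34 + origin terminal 794.06 + freight 4749.56 + insurance 264.78 = 147860.62
Buyer's account: destination terminal 508.37 + brokerage 232.88 + duty 6094.49 + delivery 1578.20 = 8413.94

Buyer's account: CHF 8413.94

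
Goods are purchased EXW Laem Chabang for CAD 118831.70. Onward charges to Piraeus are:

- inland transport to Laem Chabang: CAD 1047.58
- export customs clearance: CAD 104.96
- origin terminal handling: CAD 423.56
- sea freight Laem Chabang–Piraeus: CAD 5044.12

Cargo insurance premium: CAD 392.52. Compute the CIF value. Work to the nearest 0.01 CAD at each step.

CIF value: CAD 125844.44

CIF = EXW price + pre-shipment costs + freight + insurance
CIF = 118831.70 + 1047.58 + 104.96 + 423.56 + 5044.12 + 392.52 = 125844.44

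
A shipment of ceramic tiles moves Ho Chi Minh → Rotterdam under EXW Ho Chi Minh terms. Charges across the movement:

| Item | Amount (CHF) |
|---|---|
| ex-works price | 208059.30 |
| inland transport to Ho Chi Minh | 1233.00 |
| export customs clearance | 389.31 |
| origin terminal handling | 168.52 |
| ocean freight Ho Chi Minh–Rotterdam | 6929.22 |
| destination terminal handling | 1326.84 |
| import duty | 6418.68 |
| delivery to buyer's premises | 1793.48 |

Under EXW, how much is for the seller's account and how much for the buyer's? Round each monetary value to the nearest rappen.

EXW: the seller makes goods available at their premises; the buyer bears all onward costs.
Seller's account: goods 208059.30 = 208059.30
Buyer's account: inland to port 1233.00 + export clearance 389.31 + origin terminal 168.52 + freight 6929.22 + destination terminal 1326.84 + duty 6418.68 + delivery 1793.48 = 18259.05

Seller: CHF 208059.30; buyer: CHF 18259.05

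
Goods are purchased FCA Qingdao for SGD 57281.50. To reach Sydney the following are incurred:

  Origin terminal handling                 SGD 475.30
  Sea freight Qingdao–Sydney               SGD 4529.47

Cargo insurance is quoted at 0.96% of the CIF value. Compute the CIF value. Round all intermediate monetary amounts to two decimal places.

Let C be the CIF value. C = FCA price + pre-shipment costs + freight + 0.96% × C
C − 0.96% × C = 57281.50 + 475.30 + 4529.47
0.9904 × C = 62286.27
C = 62286.27 / 0.9904 = 62890.01
Insurance premium = 0.96% × 62890.01 = 603.74

CIF value: SGD 62890.01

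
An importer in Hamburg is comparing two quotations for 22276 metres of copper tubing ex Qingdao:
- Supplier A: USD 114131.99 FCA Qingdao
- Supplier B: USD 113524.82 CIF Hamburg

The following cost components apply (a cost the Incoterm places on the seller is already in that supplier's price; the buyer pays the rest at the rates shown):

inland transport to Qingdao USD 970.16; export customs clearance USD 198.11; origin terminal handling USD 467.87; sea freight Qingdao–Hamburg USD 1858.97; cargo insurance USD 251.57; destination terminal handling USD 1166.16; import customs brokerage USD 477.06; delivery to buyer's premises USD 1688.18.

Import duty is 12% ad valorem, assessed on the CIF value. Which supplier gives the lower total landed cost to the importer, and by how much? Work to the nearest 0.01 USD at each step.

Supplier A (FCA):
CIF value = FCA price + origin terminal + freight + insurance = 114131.99 + 467.87 + 1858.97 + 251.57 = 116710.40
Import duty = 116710.40 × 12% = 14005.25
Buyer bears (A): 467.87 + 1858.97 + 251.57 + 1166.16 + 477.06 + 1688.18 = 5909.81
Landed cost (A) = invoice 114131.99 + 5909.81 + duty 14005.25 = 134047.05
Supplier B (CIF):
The CIF price already equals the CIF value: 113524.82
Import duty = 113524.82 × 12% = 13622.98
Buyer bears (B): 1166.16 + 477.06 + 1688.18 = 3331.40
Landed cost (B) = invoice 113524.82 + 3331.40 + duty 13622.98 = 130479.20
Difference = |134047.05 − 130479.20| = 3567.85

Supplier B is cheaper by USD 3567.85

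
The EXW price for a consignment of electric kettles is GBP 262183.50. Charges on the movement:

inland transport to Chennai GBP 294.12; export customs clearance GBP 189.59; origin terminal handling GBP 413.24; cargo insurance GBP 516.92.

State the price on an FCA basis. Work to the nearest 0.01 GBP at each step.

FCA price: GBP 262667.21

Not relevant to the conversion: origin terminal, insurance — on the buyer under both terms; not part of either seller's price.
From EXW to FCA, the seller additionally bears: inland to port, export clearance.
FCA price = 262183.50 + 294.12 + 189.59 = 262667.21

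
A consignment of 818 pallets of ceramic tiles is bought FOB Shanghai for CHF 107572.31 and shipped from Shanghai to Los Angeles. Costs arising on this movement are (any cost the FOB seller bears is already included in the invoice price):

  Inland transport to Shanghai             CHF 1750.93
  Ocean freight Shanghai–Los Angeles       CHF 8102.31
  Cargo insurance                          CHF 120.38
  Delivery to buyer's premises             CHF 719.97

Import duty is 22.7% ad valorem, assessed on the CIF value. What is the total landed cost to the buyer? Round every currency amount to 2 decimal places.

Total landed cost: CHF 142800.44

FOB: the seller bears costs until goods are on board at the origin port; the buyer bears freight, insurance and all costs thereafter.
Already in the invoice (seller's account under FOB): inland to port — exclude.
CIF value = FOB price + freight + insurance = 107572.31 + 8102.31 + 120.38 = 115795.00
Import duty = 115795.00 × 22.7% = 26285.47
Buyer bears: freight 8102.31 + insurance 120.38 + delivery 719.97 + duty 26285.47 = 35228.13
Landed cost = invoice 107572.31 + 35228.13 = 142800.44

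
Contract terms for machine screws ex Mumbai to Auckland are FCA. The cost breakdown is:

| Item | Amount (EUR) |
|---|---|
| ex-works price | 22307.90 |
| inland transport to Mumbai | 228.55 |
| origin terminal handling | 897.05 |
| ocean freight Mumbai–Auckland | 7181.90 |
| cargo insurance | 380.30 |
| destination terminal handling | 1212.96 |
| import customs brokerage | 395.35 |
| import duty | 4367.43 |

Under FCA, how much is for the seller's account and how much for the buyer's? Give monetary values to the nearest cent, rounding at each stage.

FCA: the seller delivers export-cleared goods to the carrier; the buyer bears costs from that point.
Seller's account: goods 22307.90 + inland to port 228.55 = 22536.45
Buyer's account: origin terminal 897.05 + freight 7181.90 + insurance 380.30 + destination terminal 1212.96 + brokerage 395.35 + duty 4367.43 = 14434.99

Seller: EUR 22536.45; buyer: EUR 14434.99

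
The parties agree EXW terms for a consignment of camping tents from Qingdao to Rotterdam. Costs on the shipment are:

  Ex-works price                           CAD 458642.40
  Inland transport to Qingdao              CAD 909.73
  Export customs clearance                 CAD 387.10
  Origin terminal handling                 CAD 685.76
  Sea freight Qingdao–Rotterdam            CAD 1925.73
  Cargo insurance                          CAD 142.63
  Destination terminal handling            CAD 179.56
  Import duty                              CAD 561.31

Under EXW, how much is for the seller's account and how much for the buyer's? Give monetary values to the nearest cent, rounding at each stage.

Seller: CAD 458642.40; buyer: CAD 4791.82

EXW: the seller makes goods available at their premises; the buyer bears all onward costs.
Seller's account: goods 458642.40 = 458642.40
Buyer's account: inland to port 909.73 + export clearance 387.10 + origin terminal 685.76 + freight 1925.73 + insurance 142.63 + destination terminal 179.56 + duty 561.31 = 4791.82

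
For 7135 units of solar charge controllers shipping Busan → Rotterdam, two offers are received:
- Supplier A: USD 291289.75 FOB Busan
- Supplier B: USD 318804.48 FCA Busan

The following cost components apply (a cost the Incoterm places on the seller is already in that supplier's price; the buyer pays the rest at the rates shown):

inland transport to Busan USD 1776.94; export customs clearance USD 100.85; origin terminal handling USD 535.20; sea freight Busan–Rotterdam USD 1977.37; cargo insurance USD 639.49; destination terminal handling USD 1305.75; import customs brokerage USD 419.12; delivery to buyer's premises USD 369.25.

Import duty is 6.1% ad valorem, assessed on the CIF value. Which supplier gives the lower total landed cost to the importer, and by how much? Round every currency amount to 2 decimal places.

Supplier A (FOB):
CIF value = FOB price + freight + insurance = 291289.75 + 1977.37 + 639.49 = 293906.61
Import duty = 293906.61 × 6.1% = 17928.30
Buyer bears (A): 1977.37 + 639.49 + 1305.75 + 419.12 + 369.25 = 4710.98
Landed cost (A) = invoice 291289.75 + 4710.98 + duty 17928.30 = 313929.03
Supplier B (FCA):
CIF value = FCA price + origin terminal + freight + insurance = 318804.48 + 535.20 + 1977.37 + 639.49 = 321956.54
Import duty = 321956.54 × 6.1% = 19639.35
Buyer bears (B): 535.20 + 1977.37 + 639.49 + 1305.75 + 419.12 + 369.25 = 5246.18
Landed cost (B) = invoice 318804.48 + 5246.18 + duty 19639.35 = 343690.01
Difference = |313929.03 − 343690.01| = 29760.98

Supplier A is cheaper by USD 29760.98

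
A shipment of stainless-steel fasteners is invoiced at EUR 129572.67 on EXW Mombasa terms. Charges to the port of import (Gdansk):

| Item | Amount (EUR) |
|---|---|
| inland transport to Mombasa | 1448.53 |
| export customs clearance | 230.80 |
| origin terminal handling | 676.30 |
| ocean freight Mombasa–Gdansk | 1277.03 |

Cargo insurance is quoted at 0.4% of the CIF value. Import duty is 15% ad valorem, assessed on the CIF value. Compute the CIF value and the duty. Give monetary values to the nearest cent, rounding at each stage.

CIF value: EUR 133740.29; import duty: EUR 20061.04

Let C be the CIF value. C = EXW price + pre-shipment costs + freight + 0.4% × C
C − 0.4% × C = 129572.67 + 1448.53 + 230.80 + 676.30 + 1277.03
0.996 × C = 133205.33
C = 133205.33 / 0.996 = 133740.29
Insurance premium = 0.4% × 133740.29 = 534.96
Import duty = 133740.29 × 15% = 20061.04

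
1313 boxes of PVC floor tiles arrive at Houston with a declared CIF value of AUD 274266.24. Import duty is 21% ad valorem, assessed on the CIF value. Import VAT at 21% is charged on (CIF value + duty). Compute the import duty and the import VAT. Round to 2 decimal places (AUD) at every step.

Import duty: AUD 57595.91; import VAT: AUD 69691.05

Import duty = 274266.24 × 21% = 57595.91
VAT base = CIF + duty = 274266.24 + 57595.91 = 331862.15
Import VAT = 331862.15 × 21% = 69691.05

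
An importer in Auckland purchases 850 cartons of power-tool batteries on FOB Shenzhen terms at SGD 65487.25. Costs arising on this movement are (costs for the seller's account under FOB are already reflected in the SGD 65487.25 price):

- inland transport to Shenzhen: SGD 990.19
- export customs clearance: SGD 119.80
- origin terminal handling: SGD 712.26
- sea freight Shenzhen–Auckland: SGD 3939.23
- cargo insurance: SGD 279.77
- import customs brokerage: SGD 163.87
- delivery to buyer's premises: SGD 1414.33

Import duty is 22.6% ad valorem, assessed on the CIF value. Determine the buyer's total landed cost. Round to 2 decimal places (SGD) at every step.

FOB: the seller bears costs until goods are on board at the origin port; the buyer bears freight, insurance and all costs thereafter.
Already in the invoice (seller's account under FOB): inland to port, export clearance, origin terminal — exclude.
CIF value = FOB price + freight + insurance = 65487.25 + 3939.23 + 279.77 = 69706.25
Import duty = 69706.25 × 22.6% = 15753.61
Buyer bears: freight 3939.23 + insurance 279.77 + brokerage 163.87 + delivery 1414.33 + duty 15753.61 = 21550.81
Landed cost = invoice 65487.25 + 21550.81 = 87038.06

Total landed cost: SGD 87038.06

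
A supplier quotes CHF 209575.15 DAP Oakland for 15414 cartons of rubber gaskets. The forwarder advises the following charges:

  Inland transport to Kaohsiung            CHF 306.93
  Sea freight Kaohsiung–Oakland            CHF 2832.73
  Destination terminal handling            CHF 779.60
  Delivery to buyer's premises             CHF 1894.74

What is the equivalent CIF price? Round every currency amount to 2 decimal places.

CIF price: CHF 206900.81

Not relevant to the conversion: inland to port, freight — on the seller under both DAP and CIF; already in the DAP price and stays in the CIF price.
From DAP to CIF, the seller no longer bears: destination terminal, delivery.
CIF price = 209575.15 − 779.60 − 1894.74 = 206900.81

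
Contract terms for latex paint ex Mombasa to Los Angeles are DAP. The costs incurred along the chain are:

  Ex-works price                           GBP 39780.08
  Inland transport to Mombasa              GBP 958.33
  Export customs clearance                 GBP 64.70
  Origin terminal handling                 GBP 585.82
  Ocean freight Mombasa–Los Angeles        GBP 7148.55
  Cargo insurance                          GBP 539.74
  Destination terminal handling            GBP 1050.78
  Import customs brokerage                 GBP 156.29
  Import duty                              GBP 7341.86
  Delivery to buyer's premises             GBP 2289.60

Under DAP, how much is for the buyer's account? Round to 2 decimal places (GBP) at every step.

DAP: the seller bears all costs to the named destination except import duty and clearance.
Seller's account: goods 39780.08 + inland to port 958.33 + export clearance 64.70 + origin terminal 585.82 + freight 7148.55 + insurance 539.74 + destination terminal 1050.78 + delivery 2289.60 = 52417.60
Buyer's account: brokerage 156.29 + duty 7341.86 = 7498.15

Buyer's account: GBP 7498.15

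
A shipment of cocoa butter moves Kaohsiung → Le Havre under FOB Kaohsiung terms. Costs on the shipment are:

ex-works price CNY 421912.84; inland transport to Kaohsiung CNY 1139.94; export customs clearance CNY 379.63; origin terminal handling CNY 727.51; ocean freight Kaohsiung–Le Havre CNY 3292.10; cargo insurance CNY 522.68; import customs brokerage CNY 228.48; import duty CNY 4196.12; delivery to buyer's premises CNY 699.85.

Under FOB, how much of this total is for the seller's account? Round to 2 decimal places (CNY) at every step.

Seller's account: CNY 424159.92

FOB: the seller bears costs until goods are on board at the origin port; the buyer bears freight, insurance and all costs thereafter.
Seller's account: goods 421912.84 + inland to port 1139.94 + export clearance 379.63 + origin terminal 727.51 = 424159.92
Buyer's account: freight 3292.10 + insurance 522.68 + brokerage 228.48 + duty 4196.12 + delivery 699.85 = 8939.23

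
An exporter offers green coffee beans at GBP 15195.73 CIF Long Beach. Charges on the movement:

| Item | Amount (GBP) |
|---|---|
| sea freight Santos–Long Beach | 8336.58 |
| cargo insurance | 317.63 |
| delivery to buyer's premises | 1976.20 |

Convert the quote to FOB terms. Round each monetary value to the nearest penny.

Not relevant to the conversion: delivery — on the buyer under both terms; not part of either seller's price.
From CIF to FOB, the seller no longer bears: freight, insurance.
FOB price = 15195.73 − 8336.58 − 317.63 = 6541.52

FOB price: GBP 6541.52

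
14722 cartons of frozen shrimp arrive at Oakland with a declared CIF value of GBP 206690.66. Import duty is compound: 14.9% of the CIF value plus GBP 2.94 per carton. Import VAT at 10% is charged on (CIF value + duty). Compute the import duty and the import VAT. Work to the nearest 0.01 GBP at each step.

Ad valorem component: 206690.66 × 14.9% = 30796.91
Specific component: 14722 × 2.94 = 43282.68
Import duty = 30796.91 + 43282.68 = 74079.59
VAT base = CIF + duty = 206690.66 + 74079.59 = 280770.25
Import VAT = 280770.25 × 10% = 28077.03

Import duty: GBP 74079.59; import VAT: GBP 28077.03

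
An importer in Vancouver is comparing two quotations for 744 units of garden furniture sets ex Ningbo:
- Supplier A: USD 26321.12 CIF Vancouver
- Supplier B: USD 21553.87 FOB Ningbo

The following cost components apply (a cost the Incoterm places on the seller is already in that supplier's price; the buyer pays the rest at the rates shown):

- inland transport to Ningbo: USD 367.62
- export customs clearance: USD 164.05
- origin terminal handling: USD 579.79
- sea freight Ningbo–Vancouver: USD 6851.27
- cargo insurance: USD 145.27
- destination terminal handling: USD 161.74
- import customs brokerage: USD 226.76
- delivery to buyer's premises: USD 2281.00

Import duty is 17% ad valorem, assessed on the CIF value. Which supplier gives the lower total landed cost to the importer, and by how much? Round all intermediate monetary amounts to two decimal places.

Supplier A is cheaper by USD 2608.27

Supplier A (CIF):
The CIF price already equals the CIF value: 26321.12
Import duty = 26321.12 × 17% = 4474.59
Buyer bears (A): 161.74 + 226.76 + 2281.00 = 2669.50
Landed cost (A) = invoice 26321.12 + 2669.50 + duty 4474.59 = 33465.21
Supplier B (FOB):
CIF value = FOB price + freight + insurance = 21553.87 + 6851.27 + 145.27 = 28550.41
Import duty = 28550.41 × 17% = 4853.57
Buyer bears (B): 6851.27 + 145.27 + 161.74 + 226.76 + 2281.00 = 9666.04
Landed cost (B) = invoice 21553.87 + 9666.04 + duty 4853.57 = 36073.48
Difference = |33465.21 − 36073.48| = 2608.27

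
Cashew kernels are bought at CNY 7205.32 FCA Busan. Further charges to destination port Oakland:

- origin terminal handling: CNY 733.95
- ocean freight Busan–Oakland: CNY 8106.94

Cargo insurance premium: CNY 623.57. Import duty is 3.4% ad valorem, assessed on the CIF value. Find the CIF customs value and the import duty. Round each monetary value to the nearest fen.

CIF value: CNY 16669.78; import duty: CNY 566.77

CIF = FCA price + pre-shipment costs + freight + insurance
CIF = 7205.32 + 733.95 + 8106.94 + 623.57 = 16669.78
Import duty = 16669.78 × 3.4% = 566.77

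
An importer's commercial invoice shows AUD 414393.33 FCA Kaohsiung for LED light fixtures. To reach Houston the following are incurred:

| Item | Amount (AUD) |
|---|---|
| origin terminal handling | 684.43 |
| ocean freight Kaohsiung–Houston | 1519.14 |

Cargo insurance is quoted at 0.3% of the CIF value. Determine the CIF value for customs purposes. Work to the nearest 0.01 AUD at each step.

CIF value: AUD 417850.45

Let C be the CIF value. C = FCA price + pre-shipment costs + freight + 0.3% × C
C − 0.3% × C = 414393.33 + 684.43 + 1519.14
0.997 × C = 416596.90
C = 416596.90 / 0.997 = 417850.45
Insurance premium = 0.3% × 417850.45 = 1253.55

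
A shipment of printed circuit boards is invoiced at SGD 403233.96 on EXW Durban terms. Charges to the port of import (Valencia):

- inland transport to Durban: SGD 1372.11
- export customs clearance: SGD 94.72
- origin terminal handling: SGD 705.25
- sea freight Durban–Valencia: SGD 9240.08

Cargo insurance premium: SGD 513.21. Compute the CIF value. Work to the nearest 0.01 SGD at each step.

CIF = EXW price + pre-shipment costs + freight + insurance
CIF = 403233.96 + 1372.11 + 94.72 + 705.25 + 9240.08 + 513.21 = 415159.33

CIF value: SGD 415159.33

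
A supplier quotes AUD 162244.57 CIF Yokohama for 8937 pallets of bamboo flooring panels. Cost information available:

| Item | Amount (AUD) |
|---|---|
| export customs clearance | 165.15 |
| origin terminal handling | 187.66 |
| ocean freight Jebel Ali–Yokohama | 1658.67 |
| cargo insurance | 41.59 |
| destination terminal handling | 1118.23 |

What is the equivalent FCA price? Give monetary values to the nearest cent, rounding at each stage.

Not relevant to the conversion: export clearance — on the seller under both CIF and FCA; already in the CIF price and stays in the FCA price. destination terminal — on the buyer under both terms; not part of either seller's price.
From CIF to FCA, the seller no longer bears: origin terminal, freight, insurance.
FCA price = 162244.57 − 187.66 − 1658.67 − 41.59 = 160356.65

FCA price: AUD 160356.65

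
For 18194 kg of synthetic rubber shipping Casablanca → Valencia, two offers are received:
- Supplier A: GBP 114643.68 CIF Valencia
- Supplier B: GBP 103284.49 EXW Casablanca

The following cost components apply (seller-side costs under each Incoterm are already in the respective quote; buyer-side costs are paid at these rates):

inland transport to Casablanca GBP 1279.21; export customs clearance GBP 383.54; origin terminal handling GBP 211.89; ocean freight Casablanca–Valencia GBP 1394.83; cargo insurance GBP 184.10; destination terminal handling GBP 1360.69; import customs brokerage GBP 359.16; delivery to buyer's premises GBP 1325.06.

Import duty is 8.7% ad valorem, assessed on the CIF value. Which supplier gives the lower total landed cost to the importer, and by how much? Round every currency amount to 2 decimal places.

Supplier B is cheaper by GBP 8593.41

Supplier A (CIF):
The CIF price already equals the CIF value: 114643.68
Import duty = 114643.68 × 8.7% = 9974.00
Buyer bears (A): 1360.69 + 359.16 + 1325.06 = 3044.91
Landed cost (A) = invoice 114643.68 + 3044.91 + duty 9974.00 = 127662.59
Supplier B (EXW):
CIF value = EXW price + inland to port + export clearance + origin terminal + freight + insurance = 103284.49 + 1279.21 + 383.54 + 211.89 + 1394.83 + 184.10 = 106738.06
Import duty = 106738.06 × 8.7% = 9286.21
Buyer bears (B): 1279.21 + 383.54 + 211.89 + 1394.83 + 184.10 + 1360.69 + 359.16 + 1325.06 = 6498.48
Landed cost (B) = invoice 103284.49 + 6498.48 + duty 9286.21 = 119069.18
Difference = |127662.59 − 119069.18| = 8593.41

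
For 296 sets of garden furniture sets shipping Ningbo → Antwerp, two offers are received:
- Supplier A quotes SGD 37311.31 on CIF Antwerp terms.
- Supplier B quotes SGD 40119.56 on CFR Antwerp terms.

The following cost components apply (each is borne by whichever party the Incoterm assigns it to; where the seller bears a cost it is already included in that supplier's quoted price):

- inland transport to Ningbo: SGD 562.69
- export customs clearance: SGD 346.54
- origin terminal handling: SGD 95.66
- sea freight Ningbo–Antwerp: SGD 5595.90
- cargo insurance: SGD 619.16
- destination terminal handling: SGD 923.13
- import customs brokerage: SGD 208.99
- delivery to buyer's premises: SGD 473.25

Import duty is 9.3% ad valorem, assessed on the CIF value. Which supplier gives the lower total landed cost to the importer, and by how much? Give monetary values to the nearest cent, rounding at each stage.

Supplier A (CIF):
The CIF price already equals the CIF value: 37311.31
Import duty = 37311.31 × 9.3% = 3469.95
Buyer bears (A): 923.13 + 208.99 + 473.25 = 1605.37
Landed cost (A) = invoice 37311.31 + 1605.37 + duty 3469.95 = 42386.63
Supplier B (CFR):
CIF value = CFR price + insurance = 40119.56 + 619.16 = 40738.72
Import duty = 40738.72 × 9.3% = 3788.70
Buyer bears (B): 619.16 + 923.13 + 208.99 + 473.25 = 2224.53
Landed cost (B) = invoice 40119.56 + 2224.53 + duty 3788.70 = 46132.79
Difference = |42386.63 − 46132.79| = 3746.16

Supplier A is cheaper by SGD 3746.16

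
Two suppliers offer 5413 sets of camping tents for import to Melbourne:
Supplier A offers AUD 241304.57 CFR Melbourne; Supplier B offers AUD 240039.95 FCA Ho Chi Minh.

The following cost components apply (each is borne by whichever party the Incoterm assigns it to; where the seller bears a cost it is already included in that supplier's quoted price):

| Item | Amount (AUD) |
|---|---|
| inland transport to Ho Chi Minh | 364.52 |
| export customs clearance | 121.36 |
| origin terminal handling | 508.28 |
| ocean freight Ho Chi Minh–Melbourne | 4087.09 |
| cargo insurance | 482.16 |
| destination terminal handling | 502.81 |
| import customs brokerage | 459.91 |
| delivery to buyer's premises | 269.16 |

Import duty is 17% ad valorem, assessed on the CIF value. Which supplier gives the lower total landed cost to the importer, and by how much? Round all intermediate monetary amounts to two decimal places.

Supplier A is cheaper by AUD 3896.98

Supplier A (CFR):
CIF value = CFR price + insurance = 241304.57 + 482.16 = 241786.73
Import duty = 241786.73 × 17% = 41103.74
Buyer bears (A): 482.16 + 502.81 + 459.91 + 269.16 = 1714.04
Landed cost (A) = invoice 241304.57 + 1714.04 + duty 41103.74 = 284122.35
Supplier B (FCA):
CIF value = FCA price + origin terminal + freight + insurance = 240039.95 + 508.28 + 4087.09 + 482.16 = 245117.48
Import duty = 245117.48 × 17% = 41669.97
Buyer bears (B): 508.28 + 4087.09 + 482.16 + 502.81 + 459.91 + 269.16 = 6309.41
Landed cost (B) = invoice 240039.95 + 6309.41 + duty 41669.97 = 288019.33
Difference = |284122.35 − 288019.33| = 3896.98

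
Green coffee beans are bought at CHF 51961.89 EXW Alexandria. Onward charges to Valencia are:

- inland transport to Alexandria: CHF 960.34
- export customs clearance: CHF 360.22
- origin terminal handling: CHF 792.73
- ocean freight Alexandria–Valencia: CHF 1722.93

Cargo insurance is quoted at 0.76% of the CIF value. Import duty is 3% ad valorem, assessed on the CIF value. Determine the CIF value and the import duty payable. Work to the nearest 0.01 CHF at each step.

CIF value: CHF 56225.42; import duty: CHF 1686.76

Let C be the CIF value. C = EXW price + pre-shipment costs + freight + 0.76% × C
C − 0.76% × C = 51961.89 + 960.34 + 360.22 + 792.73 + 1722.93
0.9924 × C = 55798.11
C = 55798.11 / 0.9924 = 56225.42
Insurance premium = 0.76% × 56225.42 = 427.31
Import duty = 56225.42 × 3% = 1686.76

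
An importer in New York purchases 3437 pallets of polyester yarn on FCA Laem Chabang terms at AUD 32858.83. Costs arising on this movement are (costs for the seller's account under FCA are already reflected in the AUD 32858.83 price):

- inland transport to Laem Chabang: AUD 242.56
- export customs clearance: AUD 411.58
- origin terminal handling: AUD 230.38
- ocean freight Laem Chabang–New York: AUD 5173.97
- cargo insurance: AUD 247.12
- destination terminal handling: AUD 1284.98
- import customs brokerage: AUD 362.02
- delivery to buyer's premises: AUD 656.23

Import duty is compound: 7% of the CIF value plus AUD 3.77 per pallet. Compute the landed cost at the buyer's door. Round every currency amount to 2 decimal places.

Total landed cost: AUD 56466.74

FCA: the seller delivers export-cleared goods to the carrier; the buyer bears costs from that point.
Already in the invoice (seller's account under FCA): inland to port, export clearance — exclude.
CIF value = FCA price + origin terminal + freight + insurance = 32858.83 + 230.38 + 5173.97 + 247.12 = 38510.30
Ad valorem component: 38510.30 × 7% = 2695.72
Specific component: 3437 × 3.77 = 12957.49
Import duty = 2695.72 + 12957.49 = 15653.21
Buyer bears: origin terminal 230.38 + freight 5173.97 + insurance 247.12 + destination terminal 1284.98 + brokerage 362.02 + delivery 656.23 + duty 15653.21 = 23607.91
Landed cost = invoice 32858.83 + 23607.91 = 56466.74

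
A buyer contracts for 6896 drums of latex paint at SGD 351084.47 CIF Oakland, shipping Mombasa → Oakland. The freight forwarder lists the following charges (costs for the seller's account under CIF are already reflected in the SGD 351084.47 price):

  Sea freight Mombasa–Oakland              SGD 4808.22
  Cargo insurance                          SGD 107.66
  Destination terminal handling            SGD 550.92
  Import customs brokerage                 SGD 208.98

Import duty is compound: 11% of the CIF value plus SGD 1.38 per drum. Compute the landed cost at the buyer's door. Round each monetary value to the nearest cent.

Total landed cost: SGD 399980.14

CIF: the seller pays costs through ocean freight and marine insurance to the destination port.
Already in the invoice (seller's account under CIF): freight, insurance — exclude.
The CIF price already equals the CIF value: 351084.47
Ad valorem component: 351084.47 × 11% = 38619.29
Specific component: 6896 × 1.38 = 9516.48
Import duty = 38619.29 + 9516.48 = 48135.77
Buyer bears: destination terminal 550.92 + brokerage 208.98 + duty 48135.77 = 48895.67
Landed cost = invoice 351084.47 + 48895.67 = 399980.14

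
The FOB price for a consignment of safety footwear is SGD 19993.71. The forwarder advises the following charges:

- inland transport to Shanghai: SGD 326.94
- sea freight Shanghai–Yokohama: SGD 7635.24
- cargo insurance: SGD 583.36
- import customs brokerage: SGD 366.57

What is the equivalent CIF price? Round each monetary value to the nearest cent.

CIF price: SGD 28212.31

Not relevant to the conversion: inland to port — on the seller under both FOB and CIF; already in the FOB price and stays in the CIF price. brokerage — on the buyer under both terms; not part of either seller's price.
From FOB to CIF, the seller additionally bears: freight, insurance.
CIF price = 19993.71 + 7635.24 + 583.36 = 28212.31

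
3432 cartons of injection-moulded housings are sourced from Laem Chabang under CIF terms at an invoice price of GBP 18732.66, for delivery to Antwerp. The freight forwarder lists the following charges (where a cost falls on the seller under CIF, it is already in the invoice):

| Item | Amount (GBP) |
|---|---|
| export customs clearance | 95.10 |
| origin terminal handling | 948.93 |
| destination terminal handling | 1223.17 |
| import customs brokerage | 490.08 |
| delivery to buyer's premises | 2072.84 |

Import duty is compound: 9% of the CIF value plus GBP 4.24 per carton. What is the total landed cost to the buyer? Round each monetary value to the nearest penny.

Total landed cost: GBP 38756.37

CIF: the seller pays costs through ocean freight and marine insurance to the destination port.
Already in the invoice (seller's account under CIF): export clearance, origin terminal — exclude.
The CIF price already equals the CIF value: 18732.66
Ad valorem component: 18732.66 × 9% = 1685.94
Specific component: 3432 × 4.24 = 14551.68
Import duty = 1685.94 + 14551.68 = 16237.62
Buyer bears: destination terminal 1223.17 + brokerage 490.08 + delivery 2072.84 + duty 16237.62 = 20023.71
Landed cost = invoice 18732.66 + 20023.71 = 38756.37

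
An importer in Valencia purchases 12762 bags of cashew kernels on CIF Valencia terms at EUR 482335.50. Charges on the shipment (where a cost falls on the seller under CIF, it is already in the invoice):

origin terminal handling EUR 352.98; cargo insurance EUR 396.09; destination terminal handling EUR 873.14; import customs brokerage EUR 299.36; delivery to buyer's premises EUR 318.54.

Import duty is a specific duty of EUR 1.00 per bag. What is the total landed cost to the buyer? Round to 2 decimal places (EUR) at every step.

Total landed cost: EUR 496588.54

CIF: the seller pays costs through ocean freight and marine insurance to the destination port.
Already in the invoice (seller's account under CIF): origin terminal, insurance — exclude.
The CIF price already equals the CIF value: 482335.50
Import duty = 12762 × 1.00 = 12762.00
Buyer bears: destination terminal 873.14 + brokerage 299.36 + delivery 318.54 + duty 12762.00 = 14253.04
Landed cost = invoice 482335.50 + 14253.04 = 496588.54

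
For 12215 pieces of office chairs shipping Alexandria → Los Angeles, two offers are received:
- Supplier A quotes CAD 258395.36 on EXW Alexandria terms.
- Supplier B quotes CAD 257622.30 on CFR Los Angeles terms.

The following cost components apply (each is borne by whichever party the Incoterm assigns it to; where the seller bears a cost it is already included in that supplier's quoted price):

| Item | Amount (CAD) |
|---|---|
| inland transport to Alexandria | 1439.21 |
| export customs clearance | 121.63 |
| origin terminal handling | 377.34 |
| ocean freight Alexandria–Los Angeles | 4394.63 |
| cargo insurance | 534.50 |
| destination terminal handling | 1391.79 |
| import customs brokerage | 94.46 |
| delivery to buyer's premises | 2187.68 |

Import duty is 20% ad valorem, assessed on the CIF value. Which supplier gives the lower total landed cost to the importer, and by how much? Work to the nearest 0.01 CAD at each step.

Supplier A (EXW):
CIF value = EXW price + inland to port + export clearance + origin terminal + freight + insurance = 258395.36 + 1439.21 + 121.63 + 377.34 + 4394.63 + 534.50 = 265262.67
Import duty = 265262.67 × 20% = 53052.53
Buyer bears (A): 1439.21 + 121.63 + 377.34 + 4394.63 + 534.50 + 1391.79 + 94.46 + 2187.68 = 10541.24
Landed cost (A) = invoice 258395.36 + 10541.24 + duty 53052.53 = 321989.13
Supplier B (CFR):
CIF value = CFR price + insurance = 257622.30 + 534.50 = 258156.80
Import duty = 258156.80 × 20% = 51631.36
Buyer bears (B): 534.50 + 1391.79 + 94.46 + 2187.68 = 4208.43
Landed cost (B) = invoice 257622.30 + 4208.43 + duty 51631.36 = 313462.09
Difference = |321989.13 − 313462.09| = 8527.04

Supplier B is cheaper by CAD 8527.04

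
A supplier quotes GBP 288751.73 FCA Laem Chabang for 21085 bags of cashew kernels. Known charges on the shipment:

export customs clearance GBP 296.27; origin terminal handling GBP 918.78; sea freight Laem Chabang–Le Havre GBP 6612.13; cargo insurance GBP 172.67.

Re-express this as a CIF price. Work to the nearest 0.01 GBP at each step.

Not relevant to the conversion: export clearance — on the seller under both FCA and CIF; already in the FCA price and stays in the CIF price.
From FCA to CIF, the seller additionally bears: origin terminal, freight, insurance.
CIF price = 288751.73 + 918.78 + 6612.13 + 172.67 = 296455.31

CIF price: GBP 296455.31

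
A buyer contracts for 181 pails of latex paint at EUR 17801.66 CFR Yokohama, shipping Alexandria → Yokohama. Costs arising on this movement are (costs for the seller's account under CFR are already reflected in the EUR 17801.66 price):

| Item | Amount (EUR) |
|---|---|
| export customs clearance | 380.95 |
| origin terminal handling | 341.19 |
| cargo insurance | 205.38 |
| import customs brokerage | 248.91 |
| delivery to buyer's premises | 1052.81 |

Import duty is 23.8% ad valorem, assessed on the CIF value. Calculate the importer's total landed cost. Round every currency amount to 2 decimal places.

Total landed cost: EUR 23594.44

CFR: the seller pays costs through ocean freight to the destination port, but not insurance.
Already in the invoice (seller's account under CFR): export clearance, origin terminal — exclude.
CIF value = CFR price + insurance = 17801.66 + 205.38 = 18007.04
Import duty = 18007.04 × 23.8% = 4285.68
Buyer bears: insurance 205.38 + brokerage 248.91 + delivery 1052.81 + duty 4285.68 = 5792.78
Landed cost = invoice 17801.66 + 5792.78 = 23594.44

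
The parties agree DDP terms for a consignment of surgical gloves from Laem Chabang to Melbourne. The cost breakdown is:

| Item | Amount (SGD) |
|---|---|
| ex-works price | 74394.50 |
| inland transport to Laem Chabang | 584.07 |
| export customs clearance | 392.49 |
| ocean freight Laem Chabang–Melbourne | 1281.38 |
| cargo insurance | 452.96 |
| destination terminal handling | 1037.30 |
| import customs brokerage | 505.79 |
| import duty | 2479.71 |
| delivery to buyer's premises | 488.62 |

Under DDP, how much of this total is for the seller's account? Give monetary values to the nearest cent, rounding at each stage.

DDP: the seller bears all costs including import duty.
Seller's account: goods 74394.50 + inland to port 584.07 + export clearance 392.49 + freight 1281.38 + insurance 452.96 + destination terminal 1037.30 + brokerage 505.79 + duty 2479.71 + delivery 488.62 = 81616.82
Buyer's account: 0.00

Seller's account: SGD 81616.82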